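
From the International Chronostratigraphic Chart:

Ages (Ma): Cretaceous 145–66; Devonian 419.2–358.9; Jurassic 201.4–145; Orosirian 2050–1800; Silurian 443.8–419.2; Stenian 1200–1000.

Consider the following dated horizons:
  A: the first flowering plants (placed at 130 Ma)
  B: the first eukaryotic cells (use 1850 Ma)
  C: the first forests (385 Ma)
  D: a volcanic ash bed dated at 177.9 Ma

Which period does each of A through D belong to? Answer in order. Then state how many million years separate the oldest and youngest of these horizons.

A — Cretaceous; B — Orosirian; C — Devonian; D — Jurassic; span 1720 million years

A: 130 Ma lies in 145–66 Ma, so Cretaceous.
B: 1850 Ma lies in 2050–1800 Ma, so Orosirian.
C: 385 Ma lies in 419.2–358.9 Ma, so Devonian.
D: 177.9 Ma lies in 201.4–145 Ma, so Jurassic.
Oldest = 1850 Ma, youngest = 130 Ma → span 1720 Myr.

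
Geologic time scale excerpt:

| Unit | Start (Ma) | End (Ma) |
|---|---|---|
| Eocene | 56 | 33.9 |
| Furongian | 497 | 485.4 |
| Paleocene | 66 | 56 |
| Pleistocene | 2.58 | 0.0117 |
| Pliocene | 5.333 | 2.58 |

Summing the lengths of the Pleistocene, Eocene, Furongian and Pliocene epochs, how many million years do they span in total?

39.0213 million years

Duration is start − end for each: (2.58 − 0.0117) + (56 − 33.9) + (497 − 485.4) + (5.333 − 2.58).
That is 2.5683 + 22.1 + 11.6 + 2.753, which totals 39.0213 million years.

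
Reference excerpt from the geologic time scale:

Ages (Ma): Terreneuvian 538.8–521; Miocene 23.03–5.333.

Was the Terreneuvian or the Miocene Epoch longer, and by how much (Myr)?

Terreneuvian, by 0.103 million years

Terreneuvian: 538.8 − 521 = 17.8 Myr.
Miocene: 23.03 − 5.333 = 17.697 Myr.
Difference: 17.8 − 17.697 = 0.103 Myr, so the Terreneuvian was longer.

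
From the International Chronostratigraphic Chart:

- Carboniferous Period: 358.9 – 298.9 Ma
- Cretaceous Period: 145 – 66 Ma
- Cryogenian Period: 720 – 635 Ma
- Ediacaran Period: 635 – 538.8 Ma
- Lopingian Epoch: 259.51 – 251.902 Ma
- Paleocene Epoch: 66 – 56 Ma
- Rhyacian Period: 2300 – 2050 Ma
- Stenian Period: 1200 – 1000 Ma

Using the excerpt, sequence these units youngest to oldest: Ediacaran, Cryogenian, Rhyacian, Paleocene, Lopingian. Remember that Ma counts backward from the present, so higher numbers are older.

Read off each span (Ma): Ediacaran 635–538.8; Cryogenian 720–635; Rhyacian 2300–2050; Paleocene 66–56; Lopingian 259.51–251.902.
Larger Ma is older, so oldest→youngest is Rhyacian, Cryogenian, Ediacaran, Lopingian, Paleocene; reverse it for youngest→oldest.

Paleocene → Lopingian → Ediacaran → Cryogenian → Rhyacian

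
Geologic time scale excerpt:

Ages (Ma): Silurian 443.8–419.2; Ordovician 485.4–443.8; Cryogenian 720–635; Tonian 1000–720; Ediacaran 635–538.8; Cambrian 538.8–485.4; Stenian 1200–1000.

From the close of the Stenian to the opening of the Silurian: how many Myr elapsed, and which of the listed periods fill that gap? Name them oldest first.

The Stenian closes at 1000 Ma and the Silurian opens at 443.8 Ma, so the interval is 1000 − 443.8 = 556.2 Myr.
A period fits inside if it starts at or after 1000 Ma and ends at or before 443.8 Ma; oldest first that gives Tonian, Cryogenian, Ediacaran, Cambrian, Ordovician.

556.2 million years; Tonian, Cryogenian, Ediacaran, Cambrian, Ordovician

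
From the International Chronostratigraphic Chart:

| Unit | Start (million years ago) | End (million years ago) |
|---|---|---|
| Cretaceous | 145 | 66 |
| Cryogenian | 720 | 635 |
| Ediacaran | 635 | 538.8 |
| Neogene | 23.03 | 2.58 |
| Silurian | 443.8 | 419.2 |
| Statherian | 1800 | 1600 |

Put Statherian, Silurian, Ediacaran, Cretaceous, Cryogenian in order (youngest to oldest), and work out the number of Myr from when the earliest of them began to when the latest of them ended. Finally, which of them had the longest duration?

Cretaceous → Silurian → Ediacaran → Cryogenian → Statherian; total span 1734 Myr; longest is Statherian

From the excerpt: Statherian 1800–1600; Silurian 443.8–419.2; Ediacaran 635–538.8; Cretaceous 145–66; Cryogenian 720–635 (Ma).
Larger Ma is earlier, so the oldest is Statherian and the youngest is Cretaceous; youngest to oldest: Cretaceous, Silurian, Ediacaran, Cryogenian, Statherian.
Oldest start 1800 minus youngest end 66 gives 1734 Myr overall.
Individual lengths (start − end): Statherian 200; Silurian 24.6; Cretaceous 79; Ediacaran 96.2; Cryogenian 85. The largest is Statherian at 200 Myr.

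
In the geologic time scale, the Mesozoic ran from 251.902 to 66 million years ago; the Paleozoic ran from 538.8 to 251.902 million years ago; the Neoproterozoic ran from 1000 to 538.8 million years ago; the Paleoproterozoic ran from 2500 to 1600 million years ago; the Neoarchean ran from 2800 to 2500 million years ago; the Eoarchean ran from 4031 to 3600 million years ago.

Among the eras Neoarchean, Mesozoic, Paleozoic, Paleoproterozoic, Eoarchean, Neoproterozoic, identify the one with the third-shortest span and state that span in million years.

Neoarchean, 300 million years

Start − end for each: Neoarchean 2800 − 2500 = 300; Mesozoic 251.902 − 66 = 185.902; Paleozoic 538.8 − 251.902 = 286.898; Paleoproterozoic 2500 − 1600 = 900; Eoarchean 4031 − 3600 = 431; Neoproterozoic 1000 − 538.8 = 461.2.
Ranking these from shortest: Mesozoic < Paleozoic < Neoarchean < Eoarchean < Neoproterozoic < Paleoproterozoic.
Position 3 in that ranking is Neoarchean, which lasted 300 Myr.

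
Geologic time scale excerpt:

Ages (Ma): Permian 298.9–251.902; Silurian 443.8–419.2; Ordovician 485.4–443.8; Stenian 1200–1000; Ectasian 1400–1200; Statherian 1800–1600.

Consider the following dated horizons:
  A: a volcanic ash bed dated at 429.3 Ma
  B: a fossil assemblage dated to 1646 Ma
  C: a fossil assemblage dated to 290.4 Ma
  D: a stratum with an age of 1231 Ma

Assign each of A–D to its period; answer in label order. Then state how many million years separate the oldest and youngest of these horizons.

A — Silurian; B — Statherian; C — Permian; D — Ectasian; span 1355.6 million years

A: 429.3 Ma lies in 443.8–419.2 Ma, so Silurian.
B: 1646 Ma lies in 1800–1600 Ma, so Statherian.
C: 290.4 Ma lies in 298.9–251.902 Ma, so Permian.
D: 1231 Ma lies in 1400–1200 Ma, so Ectasian.
Oldest = 1646 Ma, youngest = 290.4 Ma → span 1355.6 Myr.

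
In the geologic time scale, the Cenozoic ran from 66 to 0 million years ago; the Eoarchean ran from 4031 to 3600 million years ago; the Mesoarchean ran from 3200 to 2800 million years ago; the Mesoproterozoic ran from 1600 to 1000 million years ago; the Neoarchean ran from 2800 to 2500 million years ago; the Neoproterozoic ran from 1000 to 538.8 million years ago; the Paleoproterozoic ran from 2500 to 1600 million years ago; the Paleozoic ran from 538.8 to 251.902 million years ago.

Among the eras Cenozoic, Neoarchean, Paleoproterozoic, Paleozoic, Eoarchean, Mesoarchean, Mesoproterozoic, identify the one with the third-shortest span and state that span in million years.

Start − end for each: Cenozoic 66 − 0 = 66; Neoarchean 2800 − 2500 = 300; Paleoproterozoic 2500 − 1600 = 900; Paleozoic 538.8 − 251.902 = 286.898; Eoarchean 4031 − 3600 = 431; Mesoarchean 3200 − 2800 = 400; Mesoproterozoic 1600 − 1000 = 600.
Ranking these from shortest: Cenozoic < Paleozoic < Neoarchean < Mesoarchean < Eoarchean < Mesoproterozoic < Paleoproterozoic.
Position 3 in that ranking is Neoarchean, which lasted 300 Myr.

Neoarchean, 300 million years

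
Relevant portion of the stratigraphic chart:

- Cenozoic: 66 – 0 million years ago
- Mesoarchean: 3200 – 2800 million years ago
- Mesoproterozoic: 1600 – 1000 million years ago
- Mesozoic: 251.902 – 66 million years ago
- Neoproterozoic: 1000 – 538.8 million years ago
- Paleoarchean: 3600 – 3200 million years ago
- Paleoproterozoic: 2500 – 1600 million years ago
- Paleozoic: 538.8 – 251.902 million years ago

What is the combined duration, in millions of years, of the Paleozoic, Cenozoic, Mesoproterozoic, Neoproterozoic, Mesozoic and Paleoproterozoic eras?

2500 million years

Duration is start − end for each: (538.8 − 251.902) + (66 − 0) + (1600 − 1000) + (1000 − 538.8) + (251.902 − 66) + (2500 − 1600).
That is 286.898 + 66 + 600 + 461.2 + 185.902 + 900, which totals 2500 million years.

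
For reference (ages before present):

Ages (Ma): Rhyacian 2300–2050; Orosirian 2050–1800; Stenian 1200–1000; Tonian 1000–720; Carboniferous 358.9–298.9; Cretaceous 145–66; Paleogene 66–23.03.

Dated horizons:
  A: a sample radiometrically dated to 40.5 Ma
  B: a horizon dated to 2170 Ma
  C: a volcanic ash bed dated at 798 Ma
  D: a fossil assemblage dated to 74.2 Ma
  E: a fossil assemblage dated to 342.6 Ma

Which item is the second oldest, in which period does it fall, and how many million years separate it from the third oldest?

Larger Ma means older, so oldest first: B 2170 > C 798 > E 342.6 > D 74.2 > A 40.5.
Counting 2 along gives C (798 Ma); the excerpt puts that inside the Tonian, 1000–720 Ma.
Next in line is E (342.6 Ma), and 798 − 342.6 = 455.4 Myr.

C, in the Tonian; 455.4 million years to E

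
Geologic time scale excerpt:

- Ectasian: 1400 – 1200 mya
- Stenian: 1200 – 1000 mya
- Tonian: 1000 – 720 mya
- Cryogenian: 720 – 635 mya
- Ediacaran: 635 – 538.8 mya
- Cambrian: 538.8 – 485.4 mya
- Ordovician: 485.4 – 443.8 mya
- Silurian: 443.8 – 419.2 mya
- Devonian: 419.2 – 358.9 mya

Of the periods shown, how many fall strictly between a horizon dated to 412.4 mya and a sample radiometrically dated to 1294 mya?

7

The older date is 1294 Ma and the younger is 412.4 Ma.
Periods with start < 1294 and end > 412.4 Ma: Stenian (1200–1000), Tonian (1000–720), Cryogenian (720–635), Ediacaran (635–538.8), Cambrian (538.8–485.4), Ordovician (485.4–443.8), Silurian (443.8–419.2).
That is 7 complete periods.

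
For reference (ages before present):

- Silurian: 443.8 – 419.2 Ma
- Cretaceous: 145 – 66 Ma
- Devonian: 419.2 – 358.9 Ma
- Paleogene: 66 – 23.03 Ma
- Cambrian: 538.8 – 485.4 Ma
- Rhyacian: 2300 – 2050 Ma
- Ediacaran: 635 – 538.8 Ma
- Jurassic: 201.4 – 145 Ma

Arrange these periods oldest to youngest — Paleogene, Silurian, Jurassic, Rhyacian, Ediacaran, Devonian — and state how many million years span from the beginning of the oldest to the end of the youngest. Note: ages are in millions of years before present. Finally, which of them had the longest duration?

Start ages (Ma): Rhyacian 2300, Ediacaran 635, Silurian 443.8, Devonian 419.2, Jurassic 201.4, Paleogene 66.
Ordered oldest to youngest: Rhyacian, Ediacaran, Silurian, Devonian, Jurassic, Paleogene.
Span = 2300 − 23.03 = 2276.97 Myr.
Durations: Ediacaran 96.2, Jurassic 56.4, Devonian 60.3, Rhyacian 250, Silurian 24.6, Paleogene 42.97 → longest is Rhyacian (250 Myr).

Rhyacian → Ediacaran → Silurian → Devonian → Jurassic → Paleogene; total span 2276.97 Myr; longest is Rhyacian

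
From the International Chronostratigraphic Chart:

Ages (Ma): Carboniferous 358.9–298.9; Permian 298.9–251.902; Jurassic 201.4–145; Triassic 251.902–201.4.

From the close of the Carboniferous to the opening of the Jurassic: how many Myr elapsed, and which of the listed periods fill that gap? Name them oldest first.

97.5 million years; Permian, Triassic

The Carboniferous closes at 298.9 Ma and the Jurassic opens at 201.4 Ma, so the interval is 298.9 − 201.4 = 97.5 Myr.
A period fits inside if it starts at or after 298.9 Ma and ends at or before 201.4 Ma; oldest first that gives Permian, Triassic.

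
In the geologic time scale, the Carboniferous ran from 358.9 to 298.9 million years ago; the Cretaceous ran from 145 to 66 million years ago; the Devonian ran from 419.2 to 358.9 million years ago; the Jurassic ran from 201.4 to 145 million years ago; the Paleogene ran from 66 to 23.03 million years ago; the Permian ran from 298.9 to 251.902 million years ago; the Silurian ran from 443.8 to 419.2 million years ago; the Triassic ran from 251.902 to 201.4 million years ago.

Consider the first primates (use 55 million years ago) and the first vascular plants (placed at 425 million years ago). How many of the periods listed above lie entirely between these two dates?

425 Ma sits inside the Silurian (443.8–419.2) and 55 Ma inside the Paleogene (66–23.03); neither of those is wholly between the two dates.
The listed periods lying completely between them are Devonian, Carboniferous, Permian, Triassic, Jurassic, Cretaceous — 6 in all.

6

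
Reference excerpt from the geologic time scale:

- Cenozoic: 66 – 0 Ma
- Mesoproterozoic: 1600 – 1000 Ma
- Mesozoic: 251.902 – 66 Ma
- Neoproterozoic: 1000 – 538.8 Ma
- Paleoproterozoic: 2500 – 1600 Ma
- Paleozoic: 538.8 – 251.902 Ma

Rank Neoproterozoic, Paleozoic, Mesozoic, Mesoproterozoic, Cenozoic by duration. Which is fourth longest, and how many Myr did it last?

Mesozoic, 185.902 million years

Start − end for each: Neoproterozoic 1000 − 538.8 = 461.2; Paleozoic 538.8 − 251.902 = 286.898; Mesozoic 251.902 − 66 = 185.902; Mesoproterozoic 1600 − 1000 = 600; Cenozoic 66 − 0 = 66.
Ranking these from longest: Mesoproterozoic > Neoproterozoic > Paleozoic > Mesozoic > Cenozoic.
Position 4 in that ranking is Mesozoic, which lasted 185.902 Myr.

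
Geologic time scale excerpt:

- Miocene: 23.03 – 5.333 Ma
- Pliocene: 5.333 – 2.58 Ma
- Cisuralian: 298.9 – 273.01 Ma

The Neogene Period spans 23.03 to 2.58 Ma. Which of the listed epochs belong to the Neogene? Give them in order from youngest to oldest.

Pliocene, Miocene

Epochs with both bounds inside 23.03–2.58 Ma: Pliocene (5.333–2.58), Miocene (23.03–5.333).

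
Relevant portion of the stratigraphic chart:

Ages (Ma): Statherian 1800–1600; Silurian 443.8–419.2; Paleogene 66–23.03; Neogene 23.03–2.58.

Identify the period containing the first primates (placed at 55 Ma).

Paleogene

55 Ma lies between 66 and 23.03 Ma, so it falls in the Paleogene.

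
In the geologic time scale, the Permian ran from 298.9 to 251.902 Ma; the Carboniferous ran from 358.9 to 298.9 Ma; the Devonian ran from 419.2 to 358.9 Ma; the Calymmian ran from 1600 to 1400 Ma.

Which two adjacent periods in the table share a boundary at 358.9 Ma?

Devonian and Carboniferous

The Devonian ends at 358.9 Ma and the Carboniferous begins at 358.9 Ma, so they share that boundary.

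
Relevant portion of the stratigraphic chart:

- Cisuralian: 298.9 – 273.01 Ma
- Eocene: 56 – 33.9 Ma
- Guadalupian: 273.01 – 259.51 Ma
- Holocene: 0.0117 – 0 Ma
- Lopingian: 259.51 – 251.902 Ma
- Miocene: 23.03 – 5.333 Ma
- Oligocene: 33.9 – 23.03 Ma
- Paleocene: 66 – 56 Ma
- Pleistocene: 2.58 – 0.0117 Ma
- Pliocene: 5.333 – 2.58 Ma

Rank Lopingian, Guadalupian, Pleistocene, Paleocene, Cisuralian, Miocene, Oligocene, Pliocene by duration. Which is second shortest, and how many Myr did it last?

Pliocene, 2.753 million years

Durations: Lopingian 7.608; Guadalupian 13.5; Pleistocene 2.5683; Paleocene 10; Cisuralian 25.89; Miocene 17.697; Oligocene 10.87; Pliocene 2.753 Myr.
Sorted shortest-first: Pleistocene (2.5683), Pliocene (2.753), Lopingian (7.608), Paleocene (10), Oligocene (10.87), Guadalupian (13.5), Miocene (17.697), Cisuralian (25.89).
The second shortest is Pliocene at 2.753 Myr.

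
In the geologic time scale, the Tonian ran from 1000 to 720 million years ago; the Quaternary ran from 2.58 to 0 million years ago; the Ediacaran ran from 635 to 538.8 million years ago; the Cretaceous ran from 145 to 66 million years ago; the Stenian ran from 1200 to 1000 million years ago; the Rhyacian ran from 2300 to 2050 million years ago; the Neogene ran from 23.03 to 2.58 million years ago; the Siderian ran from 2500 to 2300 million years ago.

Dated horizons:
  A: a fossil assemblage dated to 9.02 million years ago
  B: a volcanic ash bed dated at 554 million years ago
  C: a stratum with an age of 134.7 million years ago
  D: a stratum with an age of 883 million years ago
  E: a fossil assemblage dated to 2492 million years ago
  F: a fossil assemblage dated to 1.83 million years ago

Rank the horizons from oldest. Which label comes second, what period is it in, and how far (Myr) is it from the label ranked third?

Larger Ma means older, so oldest first: E 2492 > D 883 > B 554 > C 134.7 > A 9.02 > F 1.83.
Counting 2 along gives D (883 Ma); the excerpt puts that inside the Tonian, 1000–720 Ma.
Next in line is B (554 Ma), and 883 − 554 = 329 Myr.

D, in the Tonian; 329 million years to B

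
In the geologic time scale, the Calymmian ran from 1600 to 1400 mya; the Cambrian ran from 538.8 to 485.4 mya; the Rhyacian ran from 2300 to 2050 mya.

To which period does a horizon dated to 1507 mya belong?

Calymmian

1507 Ma lies between 1600 and 1400 Ma, so it falls in the Calymmian.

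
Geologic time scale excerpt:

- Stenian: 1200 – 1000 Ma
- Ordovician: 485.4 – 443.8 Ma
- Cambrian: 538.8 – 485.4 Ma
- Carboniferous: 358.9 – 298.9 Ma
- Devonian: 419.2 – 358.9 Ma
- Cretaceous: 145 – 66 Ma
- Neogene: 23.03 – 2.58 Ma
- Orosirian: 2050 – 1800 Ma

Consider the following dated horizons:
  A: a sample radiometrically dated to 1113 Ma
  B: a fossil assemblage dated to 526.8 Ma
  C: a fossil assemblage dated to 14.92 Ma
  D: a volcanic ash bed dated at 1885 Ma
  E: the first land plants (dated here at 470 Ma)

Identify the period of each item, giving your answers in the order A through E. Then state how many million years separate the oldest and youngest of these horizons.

A — Stenian; B — Cambrian; C — Neogene; D — Orosirian; E — Ordovician; span 1870.08 million years

A: 1113 Ma lies in 1200–1000 Ma, so Stenian.
B: 526.8 Ma lies in 538.8–485.4 Ma, so Cambrian.
C: 14.92 Ma lies in 23.03–2.58 Ma, so Neogene.
D: 1885 Ma lies in 2050–1800 Ma, so Orosirian.
E: 470 Ma lies in 485.4–443.8 Ma, so Ordovician.
Oldest = 1885 Ma, youngest = 14.92 Ma → span 1870.08 Myr.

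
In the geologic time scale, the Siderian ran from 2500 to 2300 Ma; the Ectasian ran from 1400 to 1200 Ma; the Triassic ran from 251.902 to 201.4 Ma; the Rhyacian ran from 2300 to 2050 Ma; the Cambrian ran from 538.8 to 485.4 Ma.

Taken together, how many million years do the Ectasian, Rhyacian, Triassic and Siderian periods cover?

Each duration: Ectasian = 200; Rhyacian = 250; Triassic = 50.502; Siderian = 200.
Sum: 200 + 250 + 50.502 + 200 = 700.502 Myr.

700.502 million years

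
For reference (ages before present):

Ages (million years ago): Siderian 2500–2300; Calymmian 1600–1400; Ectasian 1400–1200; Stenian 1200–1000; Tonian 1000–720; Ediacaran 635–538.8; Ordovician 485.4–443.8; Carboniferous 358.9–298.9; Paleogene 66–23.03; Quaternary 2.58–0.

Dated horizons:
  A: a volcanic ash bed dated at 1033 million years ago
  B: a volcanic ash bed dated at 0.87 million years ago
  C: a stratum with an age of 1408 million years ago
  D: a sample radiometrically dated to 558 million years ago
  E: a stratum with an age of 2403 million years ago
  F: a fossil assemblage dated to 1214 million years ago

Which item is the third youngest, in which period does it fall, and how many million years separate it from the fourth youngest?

A, in the Stenian; 181 million years to F

Smaller Ma means younger, so youngest first: B 0.87 < D 558 < A 1033 < F 1214 < C 1408 < E 2403.
Counting 3 along gives A (1033 Ma); the excerpt puts that inside the Stenian, 1200–1000 Ma.
Next in line is F (1214 Ma), and 1214 − 1033 = 181 Myr.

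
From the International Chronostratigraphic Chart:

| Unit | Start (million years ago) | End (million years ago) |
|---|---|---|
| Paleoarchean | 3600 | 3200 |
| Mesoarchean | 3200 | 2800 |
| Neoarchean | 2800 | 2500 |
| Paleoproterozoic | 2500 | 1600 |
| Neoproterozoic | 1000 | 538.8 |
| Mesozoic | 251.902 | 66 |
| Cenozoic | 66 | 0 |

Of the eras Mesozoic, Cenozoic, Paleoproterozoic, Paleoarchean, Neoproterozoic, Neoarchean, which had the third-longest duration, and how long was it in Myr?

Paleoarchean, 400 million years

Start − end for each: Mesozoic 251.902 − 66 = 185.902; Cenozoic 66 − 0 = 66; Paleoproterozoic 2500 − 1600 = 900; Paleoarchean 3600 − 3200 = 400; Neoproterozoic 1000 − 538.8 = 461.2; Neoarchean 2800 − 2500 = 300.
Ranking these from longest: Paleoproterozoic > Neoproterozoic > Paleoarchean > Neoarchean > Mesozoic > Cenozoic.
Position 3 in that ranking is Paleoarchean, which lasted 400 Myr.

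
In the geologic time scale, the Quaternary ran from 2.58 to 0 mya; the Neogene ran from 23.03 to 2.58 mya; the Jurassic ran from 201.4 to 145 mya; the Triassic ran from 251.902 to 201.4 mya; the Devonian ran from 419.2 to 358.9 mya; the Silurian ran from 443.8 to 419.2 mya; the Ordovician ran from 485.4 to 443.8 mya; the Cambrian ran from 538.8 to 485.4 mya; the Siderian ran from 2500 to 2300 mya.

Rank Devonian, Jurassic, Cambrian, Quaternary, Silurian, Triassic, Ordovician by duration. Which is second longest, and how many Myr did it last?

Jurassic, 56.4 million years

Start − end for each: Devonian 419.2 − 358.9 = 60.3; Jurassic 201.4 − 145 = 56.4; Cambrian 538.8 − 485.4 = 53.4; Quaternary 2.58 − 0 = 2.58; Silurian 443.8 − 419.2 = 24.6; Triassic 251.902 − 201.4 = 50.502; Ordovician 485.4 − 443.8 = 41.6.
Ranking these from longest: Devonian > Jurassic > Cambrian > Triassic > Ordovician > Silurian > Quaternary.
Position 2 in that ranking is Jurassic, which lasted 56.4 Myr.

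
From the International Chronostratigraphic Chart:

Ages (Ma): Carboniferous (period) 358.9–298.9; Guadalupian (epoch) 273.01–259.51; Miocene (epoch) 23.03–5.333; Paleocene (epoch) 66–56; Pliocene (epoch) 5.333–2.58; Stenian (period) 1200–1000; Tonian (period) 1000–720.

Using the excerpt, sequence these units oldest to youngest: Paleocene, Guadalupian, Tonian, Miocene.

Tonian, Guadalupian, Paleocene, Miocene

The oldest of these is Tonian (starts 1000 Ma) and the youngest is Miocene (ends 5.333 Ma).
In between, by decreasing start age: Guadalupian (273.01), Paleocene (66).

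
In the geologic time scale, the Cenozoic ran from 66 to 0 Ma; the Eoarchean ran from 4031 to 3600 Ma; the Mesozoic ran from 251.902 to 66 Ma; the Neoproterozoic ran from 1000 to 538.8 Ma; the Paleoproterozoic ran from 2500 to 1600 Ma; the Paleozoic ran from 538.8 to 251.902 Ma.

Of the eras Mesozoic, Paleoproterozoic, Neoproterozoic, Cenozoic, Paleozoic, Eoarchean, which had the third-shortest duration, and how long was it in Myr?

Paleozoic, 286.898 million years

Start − end for each: Mesozoic 251.902 − 66 = 185.902; Paleoproterozoic 2500 − 1600 = 900; Neoproterozoic 1000 − 538.8 = 461.2; Cenozoic 66 − 0 = 66; Paleozoic 538.8 − 251.902 = 286.898; Eoarchean 4031 − 3600 = 431.
Ranking these from shortest: Cenozoic < Mesozoic < Paleozoic < Eoarchean < Neoproterozoic < Paleoproterozoic.
Position 3 in that ranking is Paleozoic, which lasted 286.898 Myr.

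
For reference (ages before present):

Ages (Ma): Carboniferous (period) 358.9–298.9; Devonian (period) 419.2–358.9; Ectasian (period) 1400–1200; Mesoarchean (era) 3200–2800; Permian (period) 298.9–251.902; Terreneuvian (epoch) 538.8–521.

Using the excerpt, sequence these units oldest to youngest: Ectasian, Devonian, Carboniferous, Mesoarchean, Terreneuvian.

Mesoarchean, Ectasian, Terreneuvian, Devonian, Carboniferous

The oldest of these is Mesoarchean (starts 3200 Ma) and the youngest is Carboniferous (ends 298.9 Ma).
In between, by decreasing start age: Ectasian (1400), Terreneuvian (538.8), Devonian (419.2).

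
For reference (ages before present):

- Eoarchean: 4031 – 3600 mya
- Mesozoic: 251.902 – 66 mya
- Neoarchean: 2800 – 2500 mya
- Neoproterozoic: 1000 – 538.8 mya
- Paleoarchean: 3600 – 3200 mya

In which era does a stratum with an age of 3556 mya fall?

Paleoarchean

3556 Ma lies between 3600 and 3200 Ma, so it falls in the Paleoarchean.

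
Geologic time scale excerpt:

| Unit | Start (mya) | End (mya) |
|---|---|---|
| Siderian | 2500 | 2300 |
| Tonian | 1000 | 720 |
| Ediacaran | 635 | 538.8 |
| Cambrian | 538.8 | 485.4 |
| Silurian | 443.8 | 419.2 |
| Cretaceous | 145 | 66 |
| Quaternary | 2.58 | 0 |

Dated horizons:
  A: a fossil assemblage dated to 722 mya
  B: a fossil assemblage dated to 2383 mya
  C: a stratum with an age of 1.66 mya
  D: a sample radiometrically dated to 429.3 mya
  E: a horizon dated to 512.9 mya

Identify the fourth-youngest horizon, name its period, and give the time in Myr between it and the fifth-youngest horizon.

A, in the Tonian; 1661 million years to B

Sorted youngest-first by Ma: C (1.66), D (429.3), E (512.9), A (722), B (2383).
The fourth youngest is A at 722 Ma, which lies in 1000–720 Ma: the Tonian.
The fifth youngest is B at 2383 Ma; separation = |722 − 2383| = 1661 Myr.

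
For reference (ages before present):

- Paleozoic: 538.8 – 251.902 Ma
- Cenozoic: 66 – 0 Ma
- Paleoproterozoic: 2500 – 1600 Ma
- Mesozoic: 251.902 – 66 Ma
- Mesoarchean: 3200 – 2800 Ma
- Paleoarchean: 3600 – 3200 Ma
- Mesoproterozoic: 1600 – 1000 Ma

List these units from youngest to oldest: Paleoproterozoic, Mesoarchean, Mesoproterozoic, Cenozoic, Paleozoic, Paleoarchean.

Read off each span (Ma): Paleoproterozoic 2500–1600; Mesoarchean 3200–2800; Mesoproterozoic 1600–1000; Cenozoic 66–0; Paleozoic 538.8–251.902; Paleoarchean 3600–3200.
Larger Ma is older, so oldest→youngest is Paleoarchean, Mesoarchean, Paleoproterozoic, Mesoproterozoic, Paleozoic, Cenozoic; reverse it for youngest→oldest.

Cenozoic → Paleozoic → Mesoproterozoic → Paleoproterozoic → Mesoarchean → Paleoarchean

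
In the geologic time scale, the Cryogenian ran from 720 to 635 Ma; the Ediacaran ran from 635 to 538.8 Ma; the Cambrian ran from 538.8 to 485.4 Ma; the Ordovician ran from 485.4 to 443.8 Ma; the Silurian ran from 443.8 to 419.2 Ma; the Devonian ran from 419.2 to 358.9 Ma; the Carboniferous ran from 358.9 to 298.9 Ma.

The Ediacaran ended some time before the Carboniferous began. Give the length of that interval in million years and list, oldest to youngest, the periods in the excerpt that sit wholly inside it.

179.9 million years; Cambrian, Ordovician, Silurian, Devonian

End of Ediacaran = 538.8 Ma; start of Carboniferous = 358.9 Ma.
Gap = 538.8 − 358.9 = 179.9 Myr.
Periods wholly inside 538.8–358.9 Ma: Cambrian (538.8–485.4), Ordovician (485.4–443.8), Silurian (443.8–419.2), Devonian (419.2–358.9).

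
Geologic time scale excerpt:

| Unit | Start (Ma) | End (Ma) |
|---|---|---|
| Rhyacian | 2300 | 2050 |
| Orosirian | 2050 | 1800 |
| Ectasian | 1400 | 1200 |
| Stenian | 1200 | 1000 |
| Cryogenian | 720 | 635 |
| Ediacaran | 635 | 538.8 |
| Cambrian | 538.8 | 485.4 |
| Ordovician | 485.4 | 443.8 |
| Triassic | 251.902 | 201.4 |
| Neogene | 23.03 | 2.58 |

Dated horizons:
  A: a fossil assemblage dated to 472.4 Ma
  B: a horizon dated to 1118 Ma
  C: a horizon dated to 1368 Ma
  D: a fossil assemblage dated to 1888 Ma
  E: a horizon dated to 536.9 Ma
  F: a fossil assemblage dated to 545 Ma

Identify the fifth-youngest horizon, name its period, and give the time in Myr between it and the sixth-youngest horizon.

Sorted youngest-first by Ma: A (472.4), E (536.9), F (545), B (1118), C (1368), D (1888).
The fifth youngest is C at 1368 Ma, which lies in 1400–1200 Ma: the Ectasian.
The sixth youngest is D at 1888 Ma; separation = |1368 − 1888| = 520 Myr.

C, in the Ectasian; 520 million years to D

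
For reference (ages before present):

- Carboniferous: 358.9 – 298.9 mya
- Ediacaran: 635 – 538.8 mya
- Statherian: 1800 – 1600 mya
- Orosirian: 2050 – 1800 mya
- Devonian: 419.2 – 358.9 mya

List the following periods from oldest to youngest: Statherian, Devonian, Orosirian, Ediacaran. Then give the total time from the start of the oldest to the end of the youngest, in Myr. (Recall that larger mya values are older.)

Orosirian → Statherian → Ediacaran → Devonian; total span 1691.1 Myr

From the excerpt: Statherian 1800–1600; Devonian 419.2–358.9; Orosirian 2050–1800; Ediacaran 635–538.8 (Ma).
Larger Ma is earlier, so the oldest is Orosirian and the youngest is Devonian; oldest to youngest: Orosirian, Statherian, Ediacaran, Devonian.
Oldest start 2050 minus youngest end 358.9 gives 1691.1 Myr overall.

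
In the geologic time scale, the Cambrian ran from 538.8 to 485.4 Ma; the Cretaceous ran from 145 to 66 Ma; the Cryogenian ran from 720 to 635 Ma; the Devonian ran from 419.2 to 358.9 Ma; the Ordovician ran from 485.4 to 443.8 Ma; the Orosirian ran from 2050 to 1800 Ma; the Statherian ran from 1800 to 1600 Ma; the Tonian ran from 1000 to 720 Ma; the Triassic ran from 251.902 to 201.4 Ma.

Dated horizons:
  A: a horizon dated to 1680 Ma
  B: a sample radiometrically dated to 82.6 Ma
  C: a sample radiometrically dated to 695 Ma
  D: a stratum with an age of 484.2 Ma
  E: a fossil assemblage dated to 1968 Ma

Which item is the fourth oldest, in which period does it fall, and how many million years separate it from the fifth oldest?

Sorted oldest-first by Ma: E (1968), A (1680), C (695), D (484.2), B (82.6).
The fourth oldest is D at 484.2 Ma, which lies in 485.4–443.8 Ma: the Ordovician.
The fifth oldest is B at 82.6 Ma; separation = |484.2 − 82.6| = 401.6 Myr.

D, in the Ordovician; 401.6 million years to B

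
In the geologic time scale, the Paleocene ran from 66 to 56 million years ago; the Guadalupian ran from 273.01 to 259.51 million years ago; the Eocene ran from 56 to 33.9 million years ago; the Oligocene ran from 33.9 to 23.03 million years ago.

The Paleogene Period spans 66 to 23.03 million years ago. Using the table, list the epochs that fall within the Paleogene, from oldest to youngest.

Paleocene, Eocene, Oligocene

Epochs with both bounds inside 66–23.03 Ma: Paleocene (66–56), Eocene (56–33.9), Oligocene (33.9–23.03).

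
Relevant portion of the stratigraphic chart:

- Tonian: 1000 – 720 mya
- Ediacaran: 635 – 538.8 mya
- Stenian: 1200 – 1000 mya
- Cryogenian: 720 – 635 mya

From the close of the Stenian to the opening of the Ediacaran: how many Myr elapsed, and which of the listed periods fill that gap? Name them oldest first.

365 million years; Tonian, Cryogenian

End of Stenian = 1000 Ma; start of Ediacaran = 635 Ma.
Gap = 1000 − 635 = 365 Myr.
Periods wholly inside 1000–635 Ma: Tonian (1000–720), Cryogenian (720–635).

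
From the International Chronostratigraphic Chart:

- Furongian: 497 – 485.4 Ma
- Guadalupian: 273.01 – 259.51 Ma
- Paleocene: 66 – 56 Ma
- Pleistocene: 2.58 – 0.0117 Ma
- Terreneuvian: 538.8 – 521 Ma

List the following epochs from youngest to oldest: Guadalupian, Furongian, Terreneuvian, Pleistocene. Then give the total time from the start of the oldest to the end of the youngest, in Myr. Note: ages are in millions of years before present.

Pleistocene, Guadalupian, Furongian, Terreneuvian; total span 538.7883 Myr

Start ages (Ma): Terreneuvian 538.8, Furongian 497, Guadalupian 273.01, Pleistocene 2.58.
Ordered youngest to oldest: Pleistocene, Guadalupian, Furongian, Terreneuvian.
Span = 538.8 − 0.0117 = 538.7883 Myr.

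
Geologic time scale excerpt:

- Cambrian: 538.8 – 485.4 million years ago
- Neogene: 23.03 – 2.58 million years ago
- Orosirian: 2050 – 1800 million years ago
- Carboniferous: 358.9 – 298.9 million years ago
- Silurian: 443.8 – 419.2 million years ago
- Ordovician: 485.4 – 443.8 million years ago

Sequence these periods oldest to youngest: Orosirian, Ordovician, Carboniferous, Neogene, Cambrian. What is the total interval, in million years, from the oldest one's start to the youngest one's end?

Start ages (Ma): Orosirian 2050, Cambrian 538.8, Ordovician 485.4, Carboniferous 358.9, Neogene 23.03.
Ordered oldest to youngest: Orosirian, Cambrian, Ordovician, Carboniferous, Neogene.
Span = 2050 − 2.58 = 2047.42 Myr.

Orosirian → Cambrian → Ordovician → Carboniferous → Neogene; total span 2047.42 Myr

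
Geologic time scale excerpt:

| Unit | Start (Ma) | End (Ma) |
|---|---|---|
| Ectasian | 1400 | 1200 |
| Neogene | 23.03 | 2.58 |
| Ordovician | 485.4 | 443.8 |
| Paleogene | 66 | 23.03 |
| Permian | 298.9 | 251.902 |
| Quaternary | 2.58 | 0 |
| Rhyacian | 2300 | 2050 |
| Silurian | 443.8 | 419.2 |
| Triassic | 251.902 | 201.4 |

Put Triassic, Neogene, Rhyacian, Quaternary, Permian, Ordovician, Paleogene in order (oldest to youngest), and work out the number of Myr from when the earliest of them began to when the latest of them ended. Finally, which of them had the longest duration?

Rhyacian → Ordovician → Permian → Triassic → Paleogene → Neogene → Quaternary; total span 2300 Myr; longest is Rhyacian

Start ages (Ma): Rhyacian 2300, Ordovician 485.4, Permian 298.9, Triassic 251.902, Paleogene 66, Neogene 23.03, Quaternary 2.58.
Ordered oldest to youngest: Rhyacian, Ordovician, Permian, Triassic, Paleogene, Neogene, Quaternary.
Span = 2300 − 0 = 2300 Myr.
Durations: Ordovician 41.6, Neogene 20.45, Rhyacian 250, Permian 46.998, Paleogene 42.97, Triassic 50.502, Quaternary 2.58 → longest is Rhyacian (250 Myr).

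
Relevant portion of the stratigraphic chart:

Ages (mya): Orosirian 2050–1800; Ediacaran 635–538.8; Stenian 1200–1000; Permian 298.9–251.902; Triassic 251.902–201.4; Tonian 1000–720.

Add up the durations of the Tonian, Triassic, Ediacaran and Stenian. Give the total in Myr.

Duration is start − end for each: (1000 − 720) + (251.902 − 201.4) + (635 − 538.8) + (1200 − 1000).
That is 280 + 50.502 + 96.2 + 200, which totals 626.702 million years.

626.702 million years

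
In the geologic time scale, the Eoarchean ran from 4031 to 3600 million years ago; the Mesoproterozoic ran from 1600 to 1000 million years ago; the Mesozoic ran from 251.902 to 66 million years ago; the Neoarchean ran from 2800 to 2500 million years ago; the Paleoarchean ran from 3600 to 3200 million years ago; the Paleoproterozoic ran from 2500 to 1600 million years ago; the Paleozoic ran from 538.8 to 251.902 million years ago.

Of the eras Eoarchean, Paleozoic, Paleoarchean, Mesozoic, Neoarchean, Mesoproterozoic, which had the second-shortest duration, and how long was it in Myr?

Start − end for each: Eoarchean 4031 − 3600 = 431; Paleozoic 538.8 − 251.902 = 286.898; Paleoarchean 3600 − 3200 = 400; Mesozoic 251.902 − 66 = 185.902; Neoarchean 2800 − 2500 = 300; Mesoproterozoic 1600 − 1000 = 600.
Ranking these from shortest: Mesozoic < Paleozoic < Neoarchean < Paleoarchean < Eoarchean < Mesoproterozoic.
Position 2 in that ranking is Paleozoic, which lasted 286.898 Myr.

Paleozoic, 286.898 million years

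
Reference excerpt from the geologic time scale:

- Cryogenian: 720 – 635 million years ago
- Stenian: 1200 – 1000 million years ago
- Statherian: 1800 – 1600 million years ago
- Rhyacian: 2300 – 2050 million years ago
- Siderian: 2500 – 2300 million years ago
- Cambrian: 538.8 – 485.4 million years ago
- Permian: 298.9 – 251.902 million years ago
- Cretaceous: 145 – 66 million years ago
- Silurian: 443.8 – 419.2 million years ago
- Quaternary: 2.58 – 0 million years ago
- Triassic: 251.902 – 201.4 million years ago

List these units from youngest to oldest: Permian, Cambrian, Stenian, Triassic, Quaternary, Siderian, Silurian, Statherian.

Sorting by start age (ascending Ma, since larger Ma = older): Quaternary start 2.58, Triassic start 251.902, Permian start 298.9, Silurian start 443.8, Cambrian start 538.8, Stenian start 1200, Statherian start 1800, Siderian start 2500.

Quaternary → Triassic → Permian → Silurian → Cambrian → Stenian → Statherian → Siderian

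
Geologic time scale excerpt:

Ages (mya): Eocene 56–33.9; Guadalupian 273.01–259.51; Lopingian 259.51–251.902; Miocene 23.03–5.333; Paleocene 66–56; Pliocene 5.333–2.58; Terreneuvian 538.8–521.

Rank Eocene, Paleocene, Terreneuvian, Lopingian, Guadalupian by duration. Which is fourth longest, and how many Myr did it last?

Paleocene, 10 million years

Start − end for each: Eocene 56 − 33.9 = 22.1; Paleocene 66 − 56 = 10; Terreneuvian 538.8 − 521 = 17.8; Lopingian 259.51 − 251.902 = 7.608; Guadalupian 273.01 − 259.51 = 13.5.
Ranking these from longest: Eocene > Terreneuvian > Guadalupian > Paleocene > Lopingian.
Position 4 in that ranking is Paleocene, which lasted 10 Myr.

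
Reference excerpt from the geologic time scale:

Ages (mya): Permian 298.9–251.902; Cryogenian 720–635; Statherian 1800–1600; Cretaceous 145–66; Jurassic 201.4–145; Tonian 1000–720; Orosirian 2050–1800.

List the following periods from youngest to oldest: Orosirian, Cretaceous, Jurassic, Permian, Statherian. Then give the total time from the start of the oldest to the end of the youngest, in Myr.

Start ages (Ma): Orosirian 2050, Statherian 1800, Permian 298.9, Jurassic 201.4, Cretaceous 145.
Ordered youngest to oldest: Cretaceous, Jurassic, Permian, Statherian, Orosirian.
Span = 2050 − 66 = 1984 Myr.

Cretaceous → Jurassic → Permian → Statherian → Orosirian; total span 1984 Myr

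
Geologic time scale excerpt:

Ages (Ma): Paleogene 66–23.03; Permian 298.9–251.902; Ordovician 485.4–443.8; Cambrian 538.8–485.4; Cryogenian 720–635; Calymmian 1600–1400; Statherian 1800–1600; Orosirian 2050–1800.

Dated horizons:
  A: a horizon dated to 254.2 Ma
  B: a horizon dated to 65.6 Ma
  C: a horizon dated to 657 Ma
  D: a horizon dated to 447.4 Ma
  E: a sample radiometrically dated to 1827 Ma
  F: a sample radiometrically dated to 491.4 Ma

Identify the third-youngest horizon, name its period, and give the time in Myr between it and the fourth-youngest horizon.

D, in the Ordovician; 44 million years to F

Sorted youngest-first by Ma: B (65.6), A (254.2), D (447.4), F (491.4), C (657), E (1827).
The third youngest is D at 447.4 Ma, which lies in 485.4–443.8 Ma: the Ordovician.
The fourth youngest is F at 491.4 Ma; separation = |447.4 − 491.4| = 44 Myr.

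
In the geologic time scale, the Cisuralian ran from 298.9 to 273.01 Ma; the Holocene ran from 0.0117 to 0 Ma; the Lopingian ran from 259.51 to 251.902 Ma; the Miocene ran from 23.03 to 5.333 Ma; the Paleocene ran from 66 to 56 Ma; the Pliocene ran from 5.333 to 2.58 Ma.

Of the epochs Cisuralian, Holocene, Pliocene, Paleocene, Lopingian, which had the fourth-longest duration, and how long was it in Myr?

Durations: Cisuralian 25.89; Holocene 0.0117; Pliocene 2.753; Paleocene 10; Lopingian 7.608 Myr.
Sorted longest-first: Cisuralian (25.89), Paleocene (10), Lopingian (7.608), Pliocene (2.753), Holocene (0.0117).
The fourth longest is Pliocene at 2.753 Myr.

Pliocene, 2.753 million years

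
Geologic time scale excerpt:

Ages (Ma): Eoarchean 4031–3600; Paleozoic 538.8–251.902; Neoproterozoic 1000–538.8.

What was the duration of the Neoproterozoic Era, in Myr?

461.2 million years

1000 − 538.8 = 461.2 million years.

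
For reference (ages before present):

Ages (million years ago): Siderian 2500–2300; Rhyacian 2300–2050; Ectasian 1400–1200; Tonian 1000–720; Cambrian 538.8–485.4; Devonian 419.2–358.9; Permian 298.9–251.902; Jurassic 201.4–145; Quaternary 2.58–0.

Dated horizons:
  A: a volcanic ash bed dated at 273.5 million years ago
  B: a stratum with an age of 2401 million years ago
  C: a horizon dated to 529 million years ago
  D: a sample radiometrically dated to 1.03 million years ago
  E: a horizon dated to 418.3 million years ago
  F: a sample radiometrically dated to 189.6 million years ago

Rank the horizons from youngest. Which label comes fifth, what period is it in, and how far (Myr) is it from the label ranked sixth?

Sorted youngest-first by Ma: D (1.03), F (189.6), A (273.5), E (418.3), C (529), B (2401).
The fifth youngest is C at 529 Ma, which lies in 538.8–485.4 Ma: the Cambrian.
The sixth youngest is B at 2401 Ma; separation = |529 − 2401| = 1872 Myr.

C, in the Cambrian; 1872 million years to B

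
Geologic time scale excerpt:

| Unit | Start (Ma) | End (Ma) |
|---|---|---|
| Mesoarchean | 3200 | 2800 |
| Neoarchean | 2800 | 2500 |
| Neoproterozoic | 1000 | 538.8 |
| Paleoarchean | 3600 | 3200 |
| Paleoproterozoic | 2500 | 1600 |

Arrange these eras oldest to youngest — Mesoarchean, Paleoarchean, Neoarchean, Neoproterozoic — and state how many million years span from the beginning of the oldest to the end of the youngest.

Paleoarchean, Mesoarchean, Neoarchean, Neoproterozoic; total span 3061.2 Myr

From the excerpt: Mesoarchean 3200–2800; Paleoarchean 3600–3200; Neoarchean 2800–2500; Neoproterozoic 1000–538.8 (Ma).
Larger Ma is earlier, so the oldest is Paleoarchean and the youngest is Neoproterozoic; oldest to youngest: Paleoarchean, Mesoarchean, Neoarchean, Neoproterozoic.
Oldest start 3600 minus youngest end 538.8 gives 3061.2 Myr overall.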